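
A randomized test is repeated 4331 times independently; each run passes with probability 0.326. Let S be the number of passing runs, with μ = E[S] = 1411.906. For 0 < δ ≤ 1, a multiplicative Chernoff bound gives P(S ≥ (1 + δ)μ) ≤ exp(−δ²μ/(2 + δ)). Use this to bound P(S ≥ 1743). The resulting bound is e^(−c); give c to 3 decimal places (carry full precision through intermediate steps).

Write 1743 = (1 + δ)μ, so δ = 1743/1411.906 − 1 = 0.2345014…
Then the exponent is δ²μ/(2 + δ) = (1743 − μ)² / (μ·(2 + δ)) = 34.746911.

34.747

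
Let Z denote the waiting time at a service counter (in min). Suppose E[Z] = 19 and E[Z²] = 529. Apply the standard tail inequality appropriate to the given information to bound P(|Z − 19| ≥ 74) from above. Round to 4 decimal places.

0.0307

The first two moments determine the variance, so Chebyshev's inequality is the sharpest standard bound available.
Var(Z) = E[Z²] − (E[Z])² = 529 − 361 = 168.
Chebyshev's inequality: P(|Z − μ| ≥ t) ≤ Var(Z)/t² = 168/5476 = 0.0307.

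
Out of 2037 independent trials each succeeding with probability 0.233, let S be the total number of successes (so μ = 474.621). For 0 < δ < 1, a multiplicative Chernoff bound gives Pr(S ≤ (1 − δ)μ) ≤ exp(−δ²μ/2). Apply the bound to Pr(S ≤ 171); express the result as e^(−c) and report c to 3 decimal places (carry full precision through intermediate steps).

97.115

Write 171 = (1 − δ)μ, so δ = 1 − 171/474.621 = 0.6397125…
Then the exponent is δ²μ/2 = (μ − 171)²/(2μ) = 97.115079.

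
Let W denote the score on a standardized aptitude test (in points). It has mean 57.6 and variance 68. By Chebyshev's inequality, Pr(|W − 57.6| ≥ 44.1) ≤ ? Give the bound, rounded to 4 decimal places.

0.0350

Chebyshev: Pr(|W − μ| ≥ t) ≤ Var(W)/t².
Bound = 68 / 1944.81 = 0.0350.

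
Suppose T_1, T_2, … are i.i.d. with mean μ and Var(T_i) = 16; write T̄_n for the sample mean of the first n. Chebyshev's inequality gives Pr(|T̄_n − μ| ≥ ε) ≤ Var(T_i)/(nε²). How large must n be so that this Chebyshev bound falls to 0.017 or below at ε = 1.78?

Require 16/(n·1.78²) ≤ 0.017, i.e. n ≥ 16/(0.017·1.78²) = 297.051.
The smallest integer n is 298.

298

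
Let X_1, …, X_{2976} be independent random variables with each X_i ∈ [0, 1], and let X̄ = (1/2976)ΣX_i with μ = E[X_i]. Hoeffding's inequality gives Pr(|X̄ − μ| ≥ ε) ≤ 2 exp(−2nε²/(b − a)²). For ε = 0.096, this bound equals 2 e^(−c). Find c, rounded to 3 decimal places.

c = 2nε²/(b − a)² = 2·2976·0.096² / 1² = 54.8536.

54.854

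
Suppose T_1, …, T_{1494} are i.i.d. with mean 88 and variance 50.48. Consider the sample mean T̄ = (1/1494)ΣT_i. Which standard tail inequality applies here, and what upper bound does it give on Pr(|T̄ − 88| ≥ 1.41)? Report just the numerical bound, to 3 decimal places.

0.017

With mean and variance of each term known, Chebyshev's inequality bounds the deviation of the sum (or sample mean).
Var(T̄) = Var(T_i)/n = 50.48/1494 = 0.033788.
Chebyshev: Pr(|T̄ − 88| ≥ 1.41) ≤ Var(T̄)/(1.41)² = 50.48/(1494·1.41²) = 0.0170.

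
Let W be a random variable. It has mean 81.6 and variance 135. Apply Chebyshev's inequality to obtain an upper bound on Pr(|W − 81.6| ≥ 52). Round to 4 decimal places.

0.0499

Chebyshev: Pr(|W − μ| ≥ t) ≤ Var(W)/t².
Bound = 135 / 2704 = 0.0499.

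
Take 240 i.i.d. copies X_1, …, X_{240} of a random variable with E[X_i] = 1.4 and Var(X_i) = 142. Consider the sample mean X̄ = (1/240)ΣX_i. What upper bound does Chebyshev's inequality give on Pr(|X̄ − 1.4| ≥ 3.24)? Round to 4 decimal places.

Var(X̄) = Var(X_i)/n = 142/240 = 0.59167.
Chebyshev: Pr(|X̄ − 1.4| ≥ 3.24) ≤ Var(X̄)/(3.24)² = 142/(240·3.24²) = 0.0564.

0.0564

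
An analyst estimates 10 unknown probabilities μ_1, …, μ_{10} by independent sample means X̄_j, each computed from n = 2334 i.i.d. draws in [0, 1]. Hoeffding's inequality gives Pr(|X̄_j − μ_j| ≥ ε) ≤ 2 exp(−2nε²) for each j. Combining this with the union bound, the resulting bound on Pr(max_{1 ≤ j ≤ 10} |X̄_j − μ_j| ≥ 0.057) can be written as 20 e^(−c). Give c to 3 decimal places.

Union bound over the 10 events: Pr(max_{1 ≤ j ≤ 10} |X̄_j − μ_j| ≥ 0.057) ≤ 10·2·exp(−2nε²) = 20 exp(−2·2334·0.057²).
So c = 2·2334·0.057² = 15.1663.

15.166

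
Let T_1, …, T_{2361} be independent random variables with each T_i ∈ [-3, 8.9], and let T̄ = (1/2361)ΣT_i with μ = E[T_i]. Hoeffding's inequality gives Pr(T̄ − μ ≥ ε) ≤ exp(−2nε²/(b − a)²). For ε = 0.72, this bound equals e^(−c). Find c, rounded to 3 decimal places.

c = 2nε²/(b − a)² = 2·2361·0.72² / 11.9² = 17.2861.

17.286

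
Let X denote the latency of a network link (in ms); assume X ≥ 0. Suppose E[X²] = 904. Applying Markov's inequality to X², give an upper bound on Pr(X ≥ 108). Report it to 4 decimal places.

0.0775

Since X ≥ 0, the event {X ≥ 108} is the same as {X² ≥ 11664}.
Markov's inequality applied to X² gives Pr(X² ≥ 11664) ≤ E[X²]/11664 = 904/11664 = 0.0775.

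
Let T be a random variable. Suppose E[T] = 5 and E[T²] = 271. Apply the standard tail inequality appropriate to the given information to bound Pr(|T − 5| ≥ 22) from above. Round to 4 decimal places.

The first two moments determine the variance, so Chebyshev's inequality is the sharpest standard bound available.
Var(T) = E[T²] − (E[T])² = 271 − 25 = 246.
Chebyshev's inequality: Pr(|T − μ| ≥ t) ≤ Var(T)/t² = 246/484 = 0.5083.

0.5083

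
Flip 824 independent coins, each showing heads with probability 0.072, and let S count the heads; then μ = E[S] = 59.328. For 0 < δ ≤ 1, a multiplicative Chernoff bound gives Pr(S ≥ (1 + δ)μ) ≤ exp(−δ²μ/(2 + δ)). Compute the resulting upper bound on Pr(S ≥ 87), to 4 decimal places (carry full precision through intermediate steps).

Write 87 = (1 + δ)μ, so δ = 87/59.328 − 1 = 0.4664239…
Then the exponent is δ²μ/(2 + δ) = (87 − μ)² / (μ·(2 + δ)) = 5.233035.
Bound = exp(−5.233035) = 0.00534.

0.0053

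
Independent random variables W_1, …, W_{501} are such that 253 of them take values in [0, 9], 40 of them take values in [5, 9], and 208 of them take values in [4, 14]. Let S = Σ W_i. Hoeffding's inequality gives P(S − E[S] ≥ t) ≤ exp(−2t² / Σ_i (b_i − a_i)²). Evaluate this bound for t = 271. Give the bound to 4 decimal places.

Σ(b_i − a_i)² = 253·9² + 40·4² + 208·10² = 41933.
Exponent = 2·271² / 41933 = 3.50278.
Bound = exp(−3.50278) = 0.03011.

0.0301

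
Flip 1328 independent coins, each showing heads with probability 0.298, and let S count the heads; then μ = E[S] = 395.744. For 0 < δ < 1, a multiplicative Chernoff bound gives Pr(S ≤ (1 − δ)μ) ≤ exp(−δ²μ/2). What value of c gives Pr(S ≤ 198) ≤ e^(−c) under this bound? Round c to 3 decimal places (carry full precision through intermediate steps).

49.404

Write 198 = (1 − δ)μ, so δ = 1 − 198/395.744 = 0.4996766…
Then the exponent is δ²μ/2 = (μ − 198)²/(2μ) = 49.404021.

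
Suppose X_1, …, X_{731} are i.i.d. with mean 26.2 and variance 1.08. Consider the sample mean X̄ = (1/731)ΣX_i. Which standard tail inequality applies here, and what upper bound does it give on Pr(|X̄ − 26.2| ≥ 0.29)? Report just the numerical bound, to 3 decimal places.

With mean and variance of each term known, Chebyshev's inequality bounds the deviation of the sum (or sample mean).
Var(X̄) = Var(X_i)/n = 1.08/731 = 0.0014774.
Chebyshev: Pr(|X̄ − 26.2| ≥ 0.29) ≤ Var(X̄)/(0.29)² = 1.08/(731·0.29²) = 0.0176.

0.018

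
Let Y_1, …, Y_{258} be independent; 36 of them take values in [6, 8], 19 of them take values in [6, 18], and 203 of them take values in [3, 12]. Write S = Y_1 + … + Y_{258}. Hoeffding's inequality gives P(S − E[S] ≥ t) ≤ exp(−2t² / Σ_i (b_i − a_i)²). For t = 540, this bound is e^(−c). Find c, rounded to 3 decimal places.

30.182

Σ(b_i − a_i)² = 36·2² + 19·12² + 203·9² = 19323.
c = 2t² / 19323 = 2·540² / 19323 = 30.1816.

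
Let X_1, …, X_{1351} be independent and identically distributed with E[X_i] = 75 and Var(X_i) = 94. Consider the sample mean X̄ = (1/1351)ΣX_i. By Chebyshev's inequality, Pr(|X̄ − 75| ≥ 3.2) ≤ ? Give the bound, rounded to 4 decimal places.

0.0068

Var(X̄) = Var(X_i)/n = 94/1351 = 0.069578.
Chebyshev: Pr(|X̄ − 75| ≥ 3.2) ≤ Var(X̄)/(3.2)² = 94/(1351·3.2²) = 0.0068.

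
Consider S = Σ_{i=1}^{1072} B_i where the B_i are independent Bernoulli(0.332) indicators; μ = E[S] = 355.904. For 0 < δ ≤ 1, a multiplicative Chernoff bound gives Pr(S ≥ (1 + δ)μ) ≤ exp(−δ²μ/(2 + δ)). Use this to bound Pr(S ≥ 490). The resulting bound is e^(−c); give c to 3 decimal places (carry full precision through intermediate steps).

Write 490 = (1 + δ)μ, so δ = 490/355.904 − 1 = 0.3767758…
Then the exponent is δ²μ/(2 + δ) = (490 − μ)² / (μ·(2 + δ)) = 21.257421.

21.257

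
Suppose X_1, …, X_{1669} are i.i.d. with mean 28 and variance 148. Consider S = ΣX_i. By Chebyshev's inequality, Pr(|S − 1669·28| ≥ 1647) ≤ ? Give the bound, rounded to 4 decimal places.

0.0911

Var(S) = n·Var(X_i) = 1669·148 = 247012.
Chebyshev: Pr(|S − 1669·28| ≥ 1647) ≤ Var(S)/1647² = 247012/2712609 = 0.0911.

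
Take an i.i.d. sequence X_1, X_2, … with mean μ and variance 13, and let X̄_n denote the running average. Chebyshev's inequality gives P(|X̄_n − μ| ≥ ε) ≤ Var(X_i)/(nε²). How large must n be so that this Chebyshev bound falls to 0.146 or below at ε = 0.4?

557

Require 13/(n·0.4²) ≤ 0.146, i.e. n ≥ 13/(0.146·0.4²) = 556.507.
The smallest integer n is 557.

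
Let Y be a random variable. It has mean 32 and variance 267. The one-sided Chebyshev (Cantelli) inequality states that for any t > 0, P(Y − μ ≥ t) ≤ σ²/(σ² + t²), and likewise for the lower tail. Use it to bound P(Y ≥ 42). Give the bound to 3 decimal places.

Here σ² = 267 and t = 10, so σ² + t² = 367.
Cantelli's bound: 267/367 = 0.7275.

0.728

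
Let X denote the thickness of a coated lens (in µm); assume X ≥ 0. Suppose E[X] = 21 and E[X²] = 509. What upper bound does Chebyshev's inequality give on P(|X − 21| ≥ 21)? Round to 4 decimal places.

Var(X) = E[X²] − (E[X])² = 509 − 441 = 68.
Chebyshev's inequality: P(|X − μ| ≥ t) ≤ Var(X)/t² = 68/441 = 0.1542.

0.1542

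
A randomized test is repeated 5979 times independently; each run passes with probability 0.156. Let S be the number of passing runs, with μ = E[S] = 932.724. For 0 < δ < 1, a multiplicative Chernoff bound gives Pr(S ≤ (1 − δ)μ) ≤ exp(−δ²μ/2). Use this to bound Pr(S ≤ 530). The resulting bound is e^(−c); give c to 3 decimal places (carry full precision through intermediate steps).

86.942

Write 530 = (1 − δ)μ, so δ = 1 − 530/932.724 = 0.4317719…
Then the exponent is δ²μ/2 = (μ − 530)²/(2μ) = 86.942450.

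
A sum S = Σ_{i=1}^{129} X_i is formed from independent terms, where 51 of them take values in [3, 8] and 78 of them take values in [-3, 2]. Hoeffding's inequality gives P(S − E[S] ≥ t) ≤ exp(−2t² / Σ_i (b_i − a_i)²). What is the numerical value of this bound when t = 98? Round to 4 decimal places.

0.0026

Σ(b_i − a_i)² = 51·5² + 78·5² = 3225.
Exponent = 2·98² / 3225 = 5.95597.
Bound = exp(−5.95597) = 0.00259.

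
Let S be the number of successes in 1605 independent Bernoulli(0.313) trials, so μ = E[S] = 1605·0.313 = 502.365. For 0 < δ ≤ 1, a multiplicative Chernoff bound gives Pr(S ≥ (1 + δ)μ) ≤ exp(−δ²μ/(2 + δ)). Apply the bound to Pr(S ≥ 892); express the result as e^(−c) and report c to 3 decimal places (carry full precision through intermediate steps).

108.878

Write 892 = (1 + δ)μ, so δ = 892/502.365 − 1 = 0.7756014…
Then the exponent is δ²μ/(2 + δ) = (892 − μ)² / (μ·(2 + δ)) = 108.877828.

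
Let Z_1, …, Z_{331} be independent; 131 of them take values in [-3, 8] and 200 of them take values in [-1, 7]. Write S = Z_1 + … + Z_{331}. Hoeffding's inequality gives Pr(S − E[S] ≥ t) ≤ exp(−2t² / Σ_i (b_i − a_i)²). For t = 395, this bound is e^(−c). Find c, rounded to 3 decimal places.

10.891

Σ(b_i − a_i)² = 131·11² + 200·8² = 28651.
c = 2t² / 28651 = 2·395² / 28651 = 10.8914.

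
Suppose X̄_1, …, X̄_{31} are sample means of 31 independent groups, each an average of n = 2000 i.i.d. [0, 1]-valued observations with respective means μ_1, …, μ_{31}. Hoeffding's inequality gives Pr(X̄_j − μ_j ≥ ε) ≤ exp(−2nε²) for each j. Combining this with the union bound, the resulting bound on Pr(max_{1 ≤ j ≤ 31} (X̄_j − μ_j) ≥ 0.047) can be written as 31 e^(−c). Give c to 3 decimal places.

Union bound over the 31 events: Pr(max_{1 ≤ j ≤ 31} (X̄_j − μ_j) ≥ 0.047) ≤ 31·exp(−2nε²) = 31 exp(−2·2000·0.047²).
So c = 2·2000·0.047² = 8.8360.

8.836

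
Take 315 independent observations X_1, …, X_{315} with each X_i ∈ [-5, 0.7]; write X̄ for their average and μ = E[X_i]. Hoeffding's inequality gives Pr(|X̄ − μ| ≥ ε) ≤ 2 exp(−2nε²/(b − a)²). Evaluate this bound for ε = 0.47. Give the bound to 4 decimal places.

Exponent: 2nε²/(b − a)² = 2·315·0.47² / 5.7² = 4.28338.
Bound = 2·exp(−4.28338) = 0.02759.

0.0276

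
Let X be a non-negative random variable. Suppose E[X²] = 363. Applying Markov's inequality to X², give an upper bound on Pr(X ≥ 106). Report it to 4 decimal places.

0.0323

Since X ≥ 0, the event {X ≥ 106} is the same as {X² ≥ 11236}.
Markov's inequality applied to X² gives Pr(X² ≥ 11236) ≤ E[X²]/11236 = 363/11236 = 0.0323.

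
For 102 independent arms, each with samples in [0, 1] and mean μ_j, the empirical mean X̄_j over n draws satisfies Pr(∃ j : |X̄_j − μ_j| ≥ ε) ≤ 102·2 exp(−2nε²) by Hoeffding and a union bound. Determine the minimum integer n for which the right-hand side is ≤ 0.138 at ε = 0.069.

Need 2·102·exp(−2nε²) ≤ 0.138, i.e. exp(−2nε²) ≤ 0.138/204.
So 2nε² ≥ ln(204/0.138) = 7.298622.
Hence n ≥ 7.298622/(2·0.069²) = 766.501.
The smallest integer n is 767.

767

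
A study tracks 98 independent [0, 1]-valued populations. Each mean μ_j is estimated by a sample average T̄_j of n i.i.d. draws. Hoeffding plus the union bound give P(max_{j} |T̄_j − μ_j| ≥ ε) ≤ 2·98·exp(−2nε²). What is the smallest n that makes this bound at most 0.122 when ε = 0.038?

2557

Need 2·98·exp(−2nε²) ≤ 0.122, i.e. exp(−2nε²) ≤ 0.122/196.
So 2nε² ≥ ln(196/0.122) = 7.381849.
Hence n ≥ 7.381849/(2·0.038²) = 2556.042.
The smallest integer n is 2557.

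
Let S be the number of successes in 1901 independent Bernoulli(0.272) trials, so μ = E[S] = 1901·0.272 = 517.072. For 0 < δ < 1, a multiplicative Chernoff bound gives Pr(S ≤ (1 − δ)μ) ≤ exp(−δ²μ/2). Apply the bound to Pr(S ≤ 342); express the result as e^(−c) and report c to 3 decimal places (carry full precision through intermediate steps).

Write 342 = (1 − δ)μ, so δ = 1 − 342/517.072 = 0.3385834…
Then the exponent is δ²μ/2 = (μ − 342)²/(2μ) = 29.638237.

29.638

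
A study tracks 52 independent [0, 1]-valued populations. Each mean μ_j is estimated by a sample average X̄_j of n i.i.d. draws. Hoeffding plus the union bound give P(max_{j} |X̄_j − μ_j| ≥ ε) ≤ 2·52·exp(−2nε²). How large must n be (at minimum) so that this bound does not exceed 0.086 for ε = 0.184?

105

Need 2·52·exp(−2nε²) ≤ 0.086, i.e. exp(−2nε²) ≤ 0.086/104.
So 2nε² ≥ ln(104/0.086) = 7.097799.
Hence n ≥ 7.097799/(2·0.184²) = 104.823.
The smallest integer n is 105.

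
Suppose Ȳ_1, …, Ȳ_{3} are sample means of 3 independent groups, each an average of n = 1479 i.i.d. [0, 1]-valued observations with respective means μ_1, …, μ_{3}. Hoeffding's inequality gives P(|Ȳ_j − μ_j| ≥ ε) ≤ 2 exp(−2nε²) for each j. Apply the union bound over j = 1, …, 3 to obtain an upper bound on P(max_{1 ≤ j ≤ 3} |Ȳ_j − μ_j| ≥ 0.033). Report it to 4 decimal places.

Per-experiment Hoeffding bound: 2·exp(−2·1479·0.033²) = 2·exp(−3.22126) = 0.079809.
Union bound over 3 events: 3·0.079809 = 0.23943.

0.2394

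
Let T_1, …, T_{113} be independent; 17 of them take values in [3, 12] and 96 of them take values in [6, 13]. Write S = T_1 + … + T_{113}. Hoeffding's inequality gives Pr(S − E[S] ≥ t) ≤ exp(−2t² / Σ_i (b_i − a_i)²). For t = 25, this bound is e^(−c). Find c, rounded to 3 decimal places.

Σ(b_i − a_i)² = 17·9² + 96·7² = 6081.
c = 2t² / 6081 = 2·25² / 6081 = 0.2056.

0.206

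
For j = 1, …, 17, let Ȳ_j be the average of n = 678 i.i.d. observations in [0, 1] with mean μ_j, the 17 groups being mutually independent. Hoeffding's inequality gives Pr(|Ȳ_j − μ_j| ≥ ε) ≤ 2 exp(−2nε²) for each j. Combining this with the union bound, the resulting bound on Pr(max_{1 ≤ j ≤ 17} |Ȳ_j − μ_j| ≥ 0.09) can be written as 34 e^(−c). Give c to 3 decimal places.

Union bound over the 17 events: Pr(max_{1 ≤ j ≤ 17} |Ȳ_j − μ_j| ≥ 0.09) ≤ 17·2·exp(−2nε²) = 34 exp(−2·678·0.09²).
So c = 2·678·0.09² = 10.9836.

10.984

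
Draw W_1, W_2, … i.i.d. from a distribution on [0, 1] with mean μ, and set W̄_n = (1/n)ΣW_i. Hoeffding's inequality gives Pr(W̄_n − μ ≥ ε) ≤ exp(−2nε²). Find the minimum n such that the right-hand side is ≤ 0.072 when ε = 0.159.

53

Require exp(−2nε²) ≤ 0.072, i.e. 2nε² ≥ ln(1/0.072) = 2.631089.
So n ≥ 2.631089 / (2·0.159²) = 52.037.
The smallest integer n is 53.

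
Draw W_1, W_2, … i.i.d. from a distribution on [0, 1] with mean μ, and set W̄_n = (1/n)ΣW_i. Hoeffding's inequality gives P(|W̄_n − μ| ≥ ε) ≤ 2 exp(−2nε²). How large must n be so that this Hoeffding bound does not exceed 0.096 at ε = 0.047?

Require 2·exp(−2nε²) ≤ 0.096, i.e. 2nε² ≥ ln(2/0.096) = 3.036554.
So n ≥ 3.036554 / (2·0.047²) = 687.314.
The smallest integer n is 688.

688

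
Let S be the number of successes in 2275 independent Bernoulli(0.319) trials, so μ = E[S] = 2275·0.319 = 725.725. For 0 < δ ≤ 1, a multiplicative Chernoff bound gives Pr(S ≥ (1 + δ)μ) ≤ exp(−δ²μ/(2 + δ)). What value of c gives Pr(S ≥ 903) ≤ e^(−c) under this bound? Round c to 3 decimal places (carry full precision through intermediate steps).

Write 903 = (1 + δ)μ, so δ = 903/725.725 − 1 = 0.244273…
Then the exponent is δ²μ/(2 + δ) = (903 − μ)² / (μ·(2 + δ)) = 19.295109.

19.295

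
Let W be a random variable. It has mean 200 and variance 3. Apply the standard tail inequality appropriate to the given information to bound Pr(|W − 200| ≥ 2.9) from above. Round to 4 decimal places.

Mean and variance are known, so Chebyshev's inequality applies.
Chebyshev: Pr(|W − μ| ≥ t) ≤ Var(W)/t².
Bound = 3 / 8.41 = 0.3567.

0.3567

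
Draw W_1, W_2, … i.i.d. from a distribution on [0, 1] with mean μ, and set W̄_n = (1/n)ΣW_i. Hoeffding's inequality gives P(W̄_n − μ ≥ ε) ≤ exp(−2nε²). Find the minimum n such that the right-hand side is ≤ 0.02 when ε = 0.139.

Require exp(−2nε²) ≤ 0.02, i.e. 2nε² ≥ ln(1/0.02) = 3.912023.
So n ≥ 3.912023 / (2·0.139²) = 101.238.
The smallest integer n is 102.

102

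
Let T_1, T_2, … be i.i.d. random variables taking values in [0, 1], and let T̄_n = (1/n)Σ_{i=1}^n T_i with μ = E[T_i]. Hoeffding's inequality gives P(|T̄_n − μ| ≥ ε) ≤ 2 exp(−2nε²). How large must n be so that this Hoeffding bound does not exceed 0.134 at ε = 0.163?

51

Require 2·exp(−2nε²) ≤ 0.134, i.e. 2nε² ≥ ln(2/0.134) = 2.703063.
So n ≥ 2.703063 / (2·0.163²) = 50.869.
The smallest integer n is 51.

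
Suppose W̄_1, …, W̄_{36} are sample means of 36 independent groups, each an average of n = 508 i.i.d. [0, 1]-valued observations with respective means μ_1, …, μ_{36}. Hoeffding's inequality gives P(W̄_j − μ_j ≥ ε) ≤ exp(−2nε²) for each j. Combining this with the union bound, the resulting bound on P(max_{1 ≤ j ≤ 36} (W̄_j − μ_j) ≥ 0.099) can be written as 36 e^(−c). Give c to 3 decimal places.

9.958

Union bound over the 36 events: P(max_{1 ≤ j ≤ 36} (W̄_j − μ_j) ≥ 0.099) ≤ 36·exp(−2nε²) = 36 exp(−2·508·0.099²).
So c = 2·508·0.099² = 9.9578.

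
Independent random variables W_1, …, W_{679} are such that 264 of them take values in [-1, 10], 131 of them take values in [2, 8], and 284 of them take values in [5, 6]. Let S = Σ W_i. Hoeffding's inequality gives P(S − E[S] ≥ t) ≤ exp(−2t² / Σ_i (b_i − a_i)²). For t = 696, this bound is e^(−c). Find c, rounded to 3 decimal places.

26.224

Σ(b_i − a_i)² = 264·11² + 131·6² + 284·1² = 36944.
c = 2t² / 36944 = 2·696² / 36944 = 26.2243.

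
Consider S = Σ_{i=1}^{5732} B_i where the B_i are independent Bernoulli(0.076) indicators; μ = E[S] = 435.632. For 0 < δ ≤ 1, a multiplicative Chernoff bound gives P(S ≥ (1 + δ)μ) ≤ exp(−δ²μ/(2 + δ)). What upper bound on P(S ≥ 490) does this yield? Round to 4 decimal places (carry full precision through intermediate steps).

0.0410

Write 490 = (1 + δ)μ, so δ = 490/435.632 − 1 = 0.1248026…
Then the exponent is δ²μ/(2 + δ) = (490 − μ)² / (μ·(2 + δ)) = 3.193363.
Bound = exp(−3.193363) = 0.04103.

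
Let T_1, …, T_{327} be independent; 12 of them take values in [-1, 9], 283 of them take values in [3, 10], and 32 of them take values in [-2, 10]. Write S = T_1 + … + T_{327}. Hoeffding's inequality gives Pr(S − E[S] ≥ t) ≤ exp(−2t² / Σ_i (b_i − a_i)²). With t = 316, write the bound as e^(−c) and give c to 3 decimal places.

Σ(b_i − a_i)² = 12·10² + 283·7² + 32·12² = 19675.
c = 2t² / 19675 = 2·316² / 19675 = 10.1505.

10.151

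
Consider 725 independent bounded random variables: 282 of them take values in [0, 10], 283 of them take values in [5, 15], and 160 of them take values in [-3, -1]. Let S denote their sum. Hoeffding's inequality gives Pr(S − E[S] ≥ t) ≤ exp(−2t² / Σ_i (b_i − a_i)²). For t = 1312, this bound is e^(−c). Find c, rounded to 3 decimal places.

Σ(b_i − a_i)² = 282·10² + 283·10² + 160·2² = 57140.
c = 2t² / 57140 = 2·1312² / 57140 = 60.2501.

60.250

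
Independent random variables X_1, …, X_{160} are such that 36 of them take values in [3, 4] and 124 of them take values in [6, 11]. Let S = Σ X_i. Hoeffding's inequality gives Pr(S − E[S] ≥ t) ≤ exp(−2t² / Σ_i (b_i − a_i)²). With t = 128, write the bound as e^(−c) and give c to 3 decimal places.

Σ(b_i − a_i)² = 36·1² + 124·5² = 3136.
c = 2t² / 3136 = 2·128² / 3136 = 10.4490.

10.449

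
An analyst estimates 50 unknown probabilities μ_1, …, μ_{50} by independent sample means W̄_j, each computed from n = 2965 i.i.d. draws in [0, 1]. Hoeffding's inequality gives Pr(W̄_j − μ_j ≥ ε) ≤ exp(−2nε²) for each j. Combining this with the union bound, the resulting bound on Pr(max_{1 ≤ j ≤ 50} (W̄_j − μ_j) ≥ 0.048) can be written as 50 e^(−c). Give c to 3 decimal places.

Union bound over the 50 events: Pr(max_{1 ≤ j ≤ 50} (W̄_j − μ_j) ≥ 0.048) ≤ 50·exp(−2nε²) = 50 exp(−2·2965·0.048²).
So c = 2·2965·0.048² = 13.6627.

13.663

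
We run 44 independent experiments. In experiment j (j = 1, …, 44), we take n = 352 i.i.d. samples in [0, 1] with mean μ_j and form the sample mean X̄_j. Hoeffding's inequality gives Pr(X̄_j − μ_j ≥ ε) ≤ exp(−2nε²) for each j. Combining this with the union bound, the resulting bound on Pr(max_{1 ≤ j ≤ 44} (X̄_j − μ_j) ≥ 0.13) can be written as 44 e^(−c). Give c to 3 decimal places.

Union bound over the 44 events: Pr(max_{1 ≤ j ≤ 44} (X̄_j − μ_j) ≥ 0.13) ≤ 44·exp(−2nε²) = 44 exp(−2·352·0.13²).
So c = 2·352·0.13² = 11.8976.

11.898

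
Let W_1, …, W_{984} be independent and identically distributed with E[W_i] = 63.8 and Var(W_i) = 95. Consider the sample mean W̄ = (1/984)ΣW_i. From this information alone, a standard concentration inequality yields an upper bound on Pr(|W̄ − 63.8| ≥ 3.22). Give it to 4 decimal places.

0.0093

With mean and variance of each term known, Chebyshev's inequality bounds the deviation of the sum (or sample mean).
Var(W̄) = Var(W_i)/n = 95/984 = 0.096545.
Chebyshev: Pr(|W̄ − 63.8| ≥ 3.22) ≤ Var(W̄)/(3.22)² = 95/(984·3.22²) = 0.0093.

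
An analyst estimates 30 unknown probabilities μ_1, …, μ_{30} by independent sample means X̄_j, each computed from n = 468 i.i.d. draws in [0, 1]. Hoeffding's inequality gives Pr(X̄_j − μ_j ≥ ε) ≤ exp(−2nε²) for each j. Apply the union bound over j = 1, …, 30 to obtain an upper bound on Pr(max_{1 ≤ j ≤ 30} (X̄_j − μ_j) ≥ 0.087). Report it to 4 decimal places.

0.0251

Per-experiment Hoeffding bound: exp(−2·468·0.087²) = exp(−7.08458) = 0.00083792.
Union bound over 30 events: 30·0.00083792 = 0.02514.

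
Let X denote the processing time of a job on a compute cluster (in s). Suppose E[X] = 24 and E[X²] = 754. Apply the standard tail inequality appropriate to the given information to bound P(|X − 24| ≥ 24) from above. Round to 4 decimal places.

0.3090

The first two moments determine the variance, so Chebyshev's inequality is the sharpest standard bound available.
Var(X) = E[X²] − (E[X])² = 754 − 576 = 178.
Chebyshev's inequality: P(|X − μ| ≥ t) ≤ Var(X)/t² = 178/576 = 0.3090.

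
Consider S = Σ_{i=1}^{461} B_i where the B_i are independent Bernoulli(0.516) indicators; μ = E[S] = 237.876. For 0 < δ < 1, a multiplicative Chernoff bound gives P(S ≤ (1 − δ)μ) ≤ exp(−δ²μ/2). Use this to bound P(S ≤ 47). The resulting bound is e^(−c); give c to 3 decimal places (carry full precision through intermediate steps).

76.581

Write 47 = (1 − δ)μ, so δ = 1 − 47/237.876 = 0.8024181…
Then the exponent is δ²μ/2 = (μ − 47)²/(2μ) = 76.581175.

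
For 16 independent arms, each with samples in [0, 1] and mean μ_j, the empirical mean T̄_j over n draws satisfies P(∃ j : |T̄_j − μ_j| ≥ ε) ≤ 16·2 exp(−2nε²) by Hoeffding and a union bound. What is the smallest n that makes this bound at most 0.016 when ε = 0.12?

Need 2·16·exp(−2nε²) ≤ 0.016, i.e. exp(−2nε²) ≤ 0.016/32.
So 2nε² ≥ ln(32/0.016) = 7.600902.
Hence n ≥ 7.600902/(2·0.12²) = 263.920.
The smallest integer n is 264.

264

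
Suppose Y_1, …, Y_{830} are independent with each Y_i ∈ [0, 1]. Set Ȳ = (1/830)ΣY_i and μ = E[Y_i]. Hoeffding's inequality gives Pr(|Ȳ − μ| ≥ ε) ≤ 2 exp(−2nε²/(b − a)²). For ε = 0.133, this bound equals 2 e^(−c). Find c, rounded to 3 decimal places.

29.364

c = 2nε²/(b − a)² = 2·830·0.133² / 1² = 29.3637.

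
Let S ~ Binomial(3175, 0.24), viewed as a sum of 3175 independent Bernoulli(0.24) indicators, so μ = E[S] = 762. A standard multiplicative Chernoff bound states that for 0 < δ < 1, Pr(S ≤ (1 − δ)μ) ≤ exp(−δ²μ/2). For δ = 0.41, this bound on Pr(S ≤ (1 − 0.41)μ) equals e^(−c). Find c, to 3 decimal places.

64.046

c = δ²μ/2 = 0.41²·762/2 = 64.0461.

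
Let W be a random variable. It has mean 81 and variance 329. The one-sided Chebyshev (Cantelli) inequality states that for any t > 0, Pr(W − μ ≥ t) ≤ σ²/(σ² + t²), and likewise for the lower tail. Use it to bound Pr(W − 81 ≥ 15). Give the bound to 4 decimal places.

Here σ² = 329 and t = 15, so σ² + t² = 554.
Cantelli's bound: 329/554 = 0.5939.

0.5939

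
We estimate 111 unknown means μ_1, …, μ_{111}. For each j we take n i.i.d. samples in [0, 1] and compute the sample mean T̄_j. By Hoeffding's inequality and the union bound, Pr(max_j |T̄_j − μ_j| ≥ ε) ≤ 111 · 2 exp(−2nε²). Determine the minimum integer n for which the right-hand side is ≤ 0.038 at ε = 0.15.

193

Need 2·111·exp(−2nε²) ≤ 0.038, i.e. exp(−2nε²) ≤ 0.038/222.
So 2nε² ≥ ln(222/0.038) = 8.672847.
Hence n ≥ 8.672847/(2·0.15²) = 192.730.
The smallest integer n is 193.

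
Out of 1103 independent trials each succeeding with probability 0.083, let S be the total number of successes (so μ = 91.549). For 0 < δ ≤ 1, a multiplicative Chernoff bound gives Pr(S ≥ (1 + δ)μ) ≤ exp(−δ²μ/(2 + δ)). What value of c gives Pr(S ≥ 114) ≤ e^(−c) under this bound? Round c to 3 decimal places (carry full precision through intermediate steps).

Write 114 = (1 + δ)μ, so δ = 114/91.549 − 1 = 0.2452348…
Then the exponent is δ²μ/(2 + δ) = (114 − μ)² / (μ·(2 + δ)) = 2.452201.

2.452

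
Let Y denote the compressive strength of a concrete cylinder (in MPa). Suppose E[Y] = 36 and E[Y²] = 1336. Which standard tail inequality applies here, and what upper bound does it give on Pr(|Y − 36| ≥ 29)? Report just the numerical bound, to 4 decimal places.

The first two moments determine the variance, so Chebyshev's inequality is the sharpest standard bound available.
Var(Y) = E[Y²] − (E[Y])² = 1336 − 1296 = 40.
Chebyshev's inequality: Pr(|Y − μ| ≥ t) ≤ Var(Y)/t² = 40/841 = 0.0476.

0.0476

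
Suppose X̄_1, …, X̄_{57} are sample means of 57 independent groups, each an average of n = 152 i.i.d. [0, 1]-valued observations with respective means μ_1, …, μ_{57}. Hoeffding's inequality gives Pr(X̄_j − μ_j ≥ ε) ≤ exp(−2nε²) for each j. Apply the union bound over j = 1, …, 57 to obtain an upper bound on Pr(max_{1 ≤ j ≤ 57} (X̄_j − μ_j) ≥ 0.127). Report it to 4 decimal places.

0.4231

Per-experiment Hoeffding bound: exp(−2·152·0.127²) = exp(−4.90322) = 0.0074227.
Union bound over 57 events: 57·0.0074227 = 0.42309.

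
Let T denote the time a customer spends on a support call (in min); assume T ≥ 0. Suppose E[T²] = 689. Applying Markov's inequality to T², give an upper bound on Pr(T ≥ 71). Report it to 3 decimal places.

0.137

Since T ≥ 0, the event {T ≥ 71} is the same as {T² ≥ 5041}.
Markov's inequality applied to T² gives Pr(T² ≥ 5041) ≤ E[T²]/5041 = 689/5041 = 0.1367.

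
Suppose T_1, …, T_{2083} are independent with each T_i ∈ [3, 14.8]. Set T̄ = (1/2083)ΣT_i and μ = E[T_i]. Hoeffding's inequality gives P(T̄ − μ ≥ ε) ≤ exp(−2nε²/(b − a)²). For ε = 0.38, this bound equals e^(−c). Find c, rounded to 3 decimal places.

c = 2nε²/(b − a)² = 2·2083·0.38² / 11.8² = 4.3204.

4.320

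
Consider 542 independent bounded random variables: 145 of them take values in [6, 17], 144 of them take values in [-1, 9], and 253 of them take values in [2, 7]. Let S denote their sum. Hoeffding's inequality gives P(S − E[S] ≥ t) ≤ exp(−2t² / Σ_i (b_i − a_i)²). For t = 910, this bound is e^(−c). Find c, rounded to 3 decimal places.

Σ(b_i − a_i)² = 145·11² + 144·10² + 253·5² = 38270.
c = 2t² / 38270 = 2·910² / 38270 = 43.2767.

43.277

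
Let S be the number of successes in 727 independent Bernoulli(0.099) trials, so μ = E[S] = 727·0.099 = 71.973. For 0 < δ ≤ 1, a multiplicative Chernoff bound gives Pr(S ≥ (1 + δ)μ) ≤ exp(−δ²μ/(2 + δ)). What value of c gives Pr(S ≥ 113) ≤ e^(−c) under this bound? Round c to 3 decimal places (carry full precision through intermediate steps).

Write 113 = (1 + δ)μ, so δ = 113/71.973 − 1 = 0.5700332…
Then the exponent is δ²μ/(2 + δ) = (113 − μ)² / (μ·(2 + δ)) = 9.099786.

9.100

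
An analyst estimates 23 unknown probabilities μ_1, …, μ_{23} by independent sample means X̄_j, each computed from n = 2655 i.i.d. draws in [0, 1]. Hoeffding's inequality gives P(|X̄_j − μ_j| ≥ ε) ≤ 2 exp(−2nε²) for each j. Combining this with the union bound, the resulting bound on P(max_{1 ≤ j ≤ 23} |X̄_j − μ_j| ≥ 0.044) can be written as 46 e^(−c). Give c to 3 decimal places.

10.280

Union bound over the 23 events: P(max_{1 ≤ j ≤ 23} |X̄_j − μ_j| ≥ 0.044) ≤ 23·2·exp(−2nε²) = 46 exp(−2·2655·0.044²).
So c = 2·2655·0.044² = 10.2802.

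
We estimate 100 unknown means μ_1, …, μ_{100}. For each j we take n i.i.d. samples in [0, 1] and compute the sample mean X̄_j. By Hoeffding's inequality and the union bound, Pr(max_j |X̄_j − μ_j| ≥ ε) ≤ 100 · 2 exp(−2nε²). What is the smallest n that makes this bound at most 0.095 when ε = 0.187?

110

Need 2·100·exp(−2nε²) ≤ 0.095, i.e. exp(−2nε²) ≤ 0.095/200.
So 2nε² ≥ ln(200/0.095) = 7.652196.
Hence n ≥ 7.652196/(2·0.187²) = 109.414.
The smallest integer n is 110.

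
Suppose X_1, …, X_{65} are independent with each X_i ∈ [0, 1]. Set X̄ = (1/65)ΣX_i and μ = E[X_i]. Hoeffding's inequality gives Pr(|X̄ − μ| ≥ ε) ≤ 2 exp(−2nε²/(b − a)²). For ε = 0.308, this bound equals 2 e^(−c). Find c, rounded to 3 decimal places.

12.332

c = 2nε²/(b − a)² = 2·65·0.308² / 1² = 12.3323.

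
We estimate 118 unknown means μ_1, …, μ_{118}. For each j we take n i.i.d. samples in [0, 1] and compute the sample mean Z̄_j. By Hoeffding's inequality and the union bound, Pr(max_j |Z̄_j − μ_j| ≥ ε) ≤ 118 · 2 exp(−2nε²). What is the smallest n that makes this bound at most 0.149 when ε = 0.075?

Need 2·118·exp(−2nε²) ≤ 0.149, i.e. exp(−2nε²) ≤ 0.149/236.
So 2nε² ≥ ln(236/0.149) = 7.367641.
Hence n ≥ 7.367641/(2·0.075²) = 654.901.
The smallest integer n is 655.

655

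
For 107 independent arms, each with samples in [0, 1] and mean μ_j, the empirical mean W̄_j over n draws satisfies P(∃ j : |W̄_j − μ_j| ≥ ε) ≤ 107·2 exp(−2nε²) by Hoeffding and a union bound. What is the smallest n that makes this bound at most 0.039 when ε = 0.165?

Need 2·107·exp(−2nε²) ≤ 0.039, i.e. exp(−2nε²) ≤ 0.039/214.
So 2nε² ≥ ln(214/0.039) = 8.610170.
Hence n ≥ 8.610170/(2·0.165²) = 158.130.
The smallest integer n is 159.

159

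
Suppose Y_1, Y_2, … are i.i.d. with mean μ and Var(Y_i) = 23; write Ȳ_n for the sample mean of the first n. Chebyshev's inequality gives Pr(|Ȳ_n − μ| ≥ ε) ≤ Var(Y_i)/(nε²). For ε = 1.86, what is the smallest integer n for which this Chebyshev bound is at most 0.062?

Require 23/(n·1.86²) ≤ 0.062, i.e. n ≥ 23/(0.062·1.86²) = 107.229.
The smallest integer n is 108.

108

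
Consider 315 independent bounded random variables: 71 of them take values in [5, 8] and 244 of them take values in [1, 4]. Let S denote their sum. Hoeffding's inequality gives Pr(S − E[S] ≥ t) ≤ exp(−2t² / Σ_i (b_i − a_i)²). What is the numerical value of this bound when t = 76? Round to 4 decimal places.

0.0170

Σ(b_i − a_i)² = 71·3² + 244·3² = 2835.
Exponent = 2·76² / 2835 = 4.07478.
Bound = exp(−4.07478) = 0.01700.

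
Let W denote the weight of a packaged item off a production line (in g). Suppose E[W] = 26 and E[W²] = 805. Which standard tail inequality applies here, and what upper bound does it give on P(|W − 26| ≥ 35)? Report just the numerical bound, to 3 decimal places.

The first two moments determine the variance, so Chebyshev's inequality is the sharpest standard bound available.
Var(W) = E[W²] − (E[W])² = 805 − 676 = 129.
Chebyshev's inequality: P(|W − μ| ≥ t) ≤ Var(W)/t² = 129/1225 = 0.1053.

0.105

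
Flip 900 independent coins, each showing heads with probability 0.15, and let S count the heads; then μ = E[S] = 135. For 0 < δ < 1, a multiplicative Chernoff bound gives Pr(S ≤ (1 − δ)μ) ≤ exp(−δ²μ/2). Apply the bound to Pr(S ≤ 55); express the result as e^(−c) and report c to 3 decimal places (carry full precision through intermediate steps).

23.704

Write 55 = (1 − δ)μ, so δ = 1 − 55/135 = 0.5925926…
Then the exponent is δ²μ/2 = (μ − 55)²/(2μ) = 23.703704.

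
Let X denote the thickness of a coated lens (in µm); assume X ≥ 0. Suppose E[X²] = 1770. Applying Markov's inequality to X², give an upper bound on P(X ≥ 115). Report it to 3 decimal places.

Since X ≥ 0, the event {X ≥ 115} is the same as {X² ≥ 13225}.
Markov's inequality applied to X² gives P(X² ≥ 13225) ≤ E[X²]/13225 = 1770/13225 = 0.1338.

0.134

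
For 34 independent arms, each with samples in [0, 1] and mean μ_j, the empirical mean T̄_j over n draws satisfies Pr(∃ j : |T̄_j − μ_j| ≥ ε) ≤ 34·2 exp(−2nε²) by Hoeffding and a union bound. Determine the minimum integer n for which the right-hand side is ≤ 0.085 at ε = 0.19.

93

Need 2·34·exp(−2nε²) ≤ 0.085, i.e. exp(−2nε²) ≤ 0.085/68.
So 2nε² ≥ ln(68/0.085) = 6.684612.
Hence n ≥ 6.684612/(2·0.19²) = 92.585.
The smallest integer n is 93.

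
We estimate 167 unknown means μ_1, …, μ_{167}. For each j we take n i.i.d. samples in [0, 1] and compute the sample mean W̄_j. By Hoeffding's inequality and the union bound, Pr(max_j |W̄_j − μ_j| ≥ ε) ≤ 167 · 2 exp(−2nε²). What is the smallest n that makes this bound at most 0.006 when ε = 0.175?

Need 2·167·exp(−2nε²) ≤ 0.006, i.e. exp(−2nε²) ≤ 0.006/334.
So 2nε² ≥ ln(334/0.006) = 10.927137.
Hence n ≥ 10.927137/(2·0.175²) = 178.402.
The smallest integer n is 179.

179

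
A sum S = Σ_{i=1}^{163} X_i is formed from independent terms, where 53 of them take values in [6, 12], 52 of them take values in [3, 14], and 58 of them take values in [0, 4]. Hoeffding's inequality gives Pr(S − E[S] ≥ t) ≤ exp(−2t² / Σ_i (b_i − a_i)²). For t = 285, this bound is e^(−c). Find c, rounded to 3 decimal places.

Σ(b_i − a_i)² = 53·6² + 52·11² + 58·4² = 9128.
c = 2t² / 9128 = 2·285² / 9128 = 17.7969.

17.797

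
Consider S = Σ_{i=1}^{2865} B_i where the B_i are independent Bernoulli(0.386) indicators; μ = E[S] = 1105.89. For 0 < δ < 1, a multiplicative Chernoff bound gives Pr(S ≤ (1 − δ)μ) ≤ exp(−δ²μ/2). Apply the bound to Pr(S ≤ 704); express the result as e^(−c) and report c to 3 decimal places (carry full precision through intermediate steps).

73.025

Write 704 = (1 − δ)μ, so δ = 1 − 704/1105.89 = 0.3634087…
Then the exponent is δ²μ/2 = (μ − 704)²/(2μ) = 73.025153.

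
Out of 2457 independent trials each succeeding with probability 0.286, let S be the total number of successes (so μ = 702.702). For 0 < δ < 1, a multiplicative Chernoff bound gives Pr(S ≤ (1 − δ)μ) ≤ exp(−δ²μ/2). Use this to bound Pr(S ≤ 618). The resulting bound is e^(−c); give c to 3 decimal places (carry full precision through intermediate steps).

Write 618 = (1 − δ)μ, so δ = 1 − 618/702.702 = 0.1205376…
Then the exponent is δ²μ/2 = (μ − 618)²/(2μ) = 5.104887.

5.105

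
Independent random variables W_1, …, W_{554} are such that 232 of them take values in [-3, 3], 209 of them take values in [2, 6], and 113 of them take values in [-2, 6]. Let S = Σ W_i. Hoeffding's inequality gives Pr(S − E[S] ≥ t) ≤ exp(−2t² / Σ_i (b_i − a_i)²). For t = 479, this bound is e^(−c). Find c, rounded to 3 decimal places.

24.244

Σ(b_i − a_i)² = 232·6² + 209·4² + 113·8² = 18928.
c = 2t² / 18928 = 2·479² / 18928 = 24.2436.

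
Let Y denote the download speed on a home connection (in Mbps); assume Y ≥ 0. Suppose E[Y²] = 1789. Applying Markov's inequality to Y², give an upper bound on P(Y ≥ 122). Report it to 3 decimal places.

Since Y ≥ 0, the event {Y ≥ 122} is the same as {Y² ≥ 14884}.
Markov's inequality applied to Y² gives P(Y² ≥ 14884) ≤ E[Y²]/14884 = 1789/14884 = 0.1202.

0.120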